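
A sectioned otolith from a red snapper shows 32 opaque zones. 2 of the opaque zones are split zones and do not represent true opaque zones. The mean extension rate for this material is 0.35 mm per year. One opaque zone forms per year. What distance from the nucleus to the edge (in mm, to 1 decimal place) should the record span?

10.5 mm

Correcting the raw count gives 32 − 2 = 30 true opaque zones.
Length ≈ 0.35 × 30 = 10.5 mm.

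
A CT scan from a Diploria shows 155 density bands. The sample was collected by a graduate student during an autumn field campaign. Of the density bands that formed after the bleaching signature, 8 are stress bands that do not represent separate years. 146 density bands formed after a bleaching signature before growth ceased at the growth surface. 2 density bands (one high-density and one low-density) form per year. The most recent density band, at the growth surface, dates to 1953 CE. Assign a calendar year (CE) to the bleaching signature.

1884 CE

146 density bands formed after the bleaching signature.
Excluding 8 false density bands: 146 − 8 = 138.
Dividing by 2 density bands per year: 138 / 2 = 69 years.
1953 − 69 = 1884 CE.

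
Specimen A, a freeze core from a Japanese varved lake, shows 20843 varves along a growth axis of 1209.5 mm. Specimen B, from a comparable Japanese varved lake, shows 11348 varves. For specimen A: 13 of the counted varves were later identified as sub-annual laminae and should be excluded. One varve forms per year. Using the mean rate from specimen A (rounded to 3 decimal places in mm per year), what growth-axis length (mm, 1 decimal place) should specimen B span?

658.2 mm

Specimen A: true varve count = 20843 − 13 = 20830.
A: 1209.5 mm over 20830 years gives 1209.5 / 20830 ≈ 0.058 mm/year.
B's length ≈ 0.058 × 11348 = 658.2 mm.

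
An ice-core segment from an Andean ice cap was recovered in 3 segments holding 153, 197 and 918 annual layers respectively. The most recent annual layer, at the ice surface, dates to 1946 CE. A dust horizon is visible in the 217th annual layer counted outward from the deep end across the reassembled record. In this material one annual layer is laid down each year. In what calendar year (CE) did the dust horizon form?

895 CE

Total annual layers = 153 + 197 + 918 = 1268.
Between annual layer 217 and the ice surface there are 1268 − 217 = 1051 annual layers.
The annual layer at the ice surface is 1946 CE, so the dust horizon dates to 1946 − 1051 = 895 CE.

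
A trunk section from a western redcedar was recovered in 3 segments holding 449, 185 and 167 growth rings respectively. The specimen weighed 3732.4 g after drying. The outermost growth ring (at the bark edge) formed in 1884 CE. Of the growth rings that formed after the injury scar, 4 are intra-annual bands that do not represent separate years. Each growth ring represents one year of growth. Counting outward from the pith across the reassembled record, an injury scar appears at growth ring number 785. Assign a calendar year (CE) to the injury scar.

Total growth rings = 449 + 185 + 167 = 801.
The injury scar sits at growth ring 785 from the pith, so 801 − 785 = 16 growth rings formed after it.
Removing the 4 false growth rings leaves 16 − 4 = 12 true growth rings beyond the injury scar.
The growth ring at the bark edge is 1884 CE, so the injury scar dates to 1884 − 12 = 1872 CE.

1872 CE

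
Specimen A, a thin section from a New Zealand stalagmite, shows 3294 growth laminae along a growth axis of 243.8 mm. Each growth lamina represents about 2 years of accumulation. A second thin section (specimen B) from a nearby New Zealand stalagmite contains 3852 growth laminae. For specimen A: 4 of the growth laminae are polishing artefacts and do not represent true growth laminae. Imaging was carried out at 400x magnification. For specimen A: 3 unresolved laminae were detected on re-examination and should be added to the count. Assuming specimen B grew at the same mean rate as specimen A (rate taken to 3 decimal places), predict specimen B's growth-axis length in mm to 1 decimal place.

Specimen A: correcting the raw count gives 3294 − 4 + 3 = 3293 true growth laminae.
Specimen A: 3293 growth laminae at 2 years each span 3293 × 2 = 6586 years.
A: Mean rate = 243.8 mm / 6586 years ≈ 0.037 mm per year.
Specimen B: multiplying by 2 years per growth lamina: 3852 × 2 = 7704 years. B's length ≈ 0.037 × 7704 = 285.0 mm.

285.0 mm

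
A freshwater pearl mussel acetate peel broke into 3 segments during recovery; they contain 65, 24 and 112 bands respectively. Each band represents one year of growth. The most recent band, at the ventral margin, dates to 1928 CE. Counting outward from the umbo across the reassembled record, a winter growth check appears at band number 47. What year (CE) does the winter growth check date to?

1774 CE

Total bands = 65 + 24 + 112 = 201.
Between band 47 and the ventral margin there are 201 − 47 = 154 bands.
The band at the ventral margin is 1928 CE, so the winter growth check dates to 1928 − 154 = 1774 CE.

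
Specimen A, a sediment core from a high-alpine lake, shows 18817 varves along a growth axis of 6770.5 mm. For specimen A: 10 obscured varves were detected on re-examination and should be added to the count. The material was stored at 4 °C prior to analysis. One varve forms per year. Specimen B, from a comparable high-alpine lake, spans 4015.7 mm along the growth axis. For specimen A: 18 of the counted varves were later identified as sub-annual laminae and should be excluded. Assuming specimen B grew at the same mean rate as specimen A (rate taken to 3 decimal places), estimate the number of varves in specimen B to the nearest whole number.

Specimen A: adjusted count: 18817 − 18 + 10 = 18809 varves.
A: Extension rate ≈ 6770.5 / 18809 = 0.360 mm/yr.
For B, 4015.7 / 0.360 = 11154.72 years ≈ 11155 varves.

11155 varves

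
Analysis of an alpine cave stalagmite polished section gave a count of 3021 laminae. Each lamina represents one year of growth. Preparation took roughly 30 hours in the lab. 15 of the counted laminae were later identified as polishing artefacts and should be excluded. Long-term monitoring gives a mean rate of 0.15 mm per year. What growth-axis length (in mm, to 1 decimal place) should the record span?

True lamina count = 3021 − 15 = 3006.
3006 years at 0.15 mm/year gives 0.15 × 3006 = 450.9 mm.

450.9 mm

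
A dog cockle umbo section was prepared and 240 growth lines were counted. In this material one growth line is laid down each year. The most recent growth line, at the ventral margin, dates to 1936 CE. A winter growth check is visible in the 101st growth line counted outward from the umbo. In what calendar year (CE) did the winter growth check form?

Between growth line 101 and the ventral margin there are 240 − 101 = 139 growth lines.
1936 − 139 = 1797 CE.

1797 CE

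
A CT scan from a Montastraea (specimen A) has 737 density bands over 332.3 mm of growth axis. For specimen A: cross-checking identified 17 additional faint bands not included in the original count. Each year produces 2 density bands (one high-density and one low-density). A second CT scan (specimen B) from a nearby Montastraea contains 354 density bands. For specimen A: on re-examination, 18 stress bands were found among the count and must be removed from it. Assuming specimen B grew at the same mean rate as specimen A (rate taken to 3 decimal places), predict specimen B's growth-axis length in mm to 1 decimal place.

159.8 mm

Specimen A: true density band count = 737 − 18 + 17 = 736.
Specimen A: with 2 density bands per year, 736 / 2 = 368 years.
A: 332.3 mm over 368 years gives 332.3 / 368 ≈ 0.903 mm per year.
Specimen B: 354 density bands at 2 per year is 354 / 2 = 177 years. B's length ≈ 0.903 × 177 = 159.8 mm.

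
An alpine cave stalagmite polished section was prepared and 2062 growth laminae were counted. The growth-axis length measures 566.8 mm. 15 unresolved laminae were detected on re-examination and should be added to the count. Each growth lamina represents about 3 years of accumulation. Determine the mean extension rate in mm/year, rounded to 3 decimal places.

0.091 mm/year

True growth lamina count = 2062 + 15 = 2077.
At 3 years per growth lamina, 2077 × 3 = 6231 years.
Extension rate ≈ 566.8 / 6231 = 0.091 mm/year.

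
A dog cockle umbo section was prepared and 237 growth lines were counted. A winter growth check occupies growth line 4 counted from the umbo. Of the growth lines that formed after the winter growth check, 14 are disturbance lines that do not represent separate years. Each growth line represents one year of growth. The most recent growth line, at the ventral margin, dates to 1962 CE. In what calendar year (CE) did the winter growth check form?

1743 CE

237 − 4 = 233 growth lines lie beyond the winter growth check toward the ventral margin.
233 − 14 false = 219 true growth lines after the winter growth check.
Counting back 219 years from 1962 CE places the winter growth check in 1962 − 219 = 1743 CE.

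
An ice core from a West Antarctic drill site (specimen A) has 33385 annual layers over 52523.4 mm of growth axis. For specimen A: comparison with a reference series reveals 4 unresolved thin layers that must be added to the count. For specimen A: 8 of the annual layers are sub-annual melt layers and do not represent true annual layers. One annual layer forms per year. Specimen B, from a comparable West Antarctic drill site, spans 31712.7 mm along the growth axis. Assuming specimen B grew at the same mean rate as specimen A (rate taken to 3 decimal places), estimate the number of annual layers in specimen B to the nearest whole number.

20161 annual layers

Specimen A: correcting the raw count gives 33385 − 8 + 4 = 33381 true annual layers.
A: 52523.4 mm over 33381 years gives 52523.4 / 33381 ≈ 1.573 mm/yr.
B spans 31712.7 / 1.573 = 20160.65 years ≈ 20161 annual layers.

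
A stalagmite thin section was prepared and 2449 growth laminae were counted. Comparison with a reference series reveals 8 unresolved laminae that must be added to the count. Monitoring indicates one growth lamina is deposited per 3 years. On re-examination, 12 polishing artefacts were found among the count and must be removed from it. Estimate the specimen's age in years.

After corrections the count is 2449 − 12 + 8 = 2445 growth laminae.
2445 growth laminae at 3 years each span 2445 × 3 = 7335 years.

7335 years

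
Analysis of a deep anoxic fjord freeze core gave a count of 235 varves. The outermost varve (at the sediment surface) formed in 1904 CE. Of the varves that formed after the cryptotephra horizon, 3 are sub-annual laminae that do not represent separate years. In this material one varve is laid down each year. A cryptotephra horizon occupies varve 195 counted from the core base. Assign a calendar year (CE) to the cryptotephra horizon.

1867 CE

The cryptotephra horizon sits at varve 195 from the core base, so 235 − 195 = 40 varves formed after it.
40 − 3 false = 37 true varves after the cryptotephra horizon.
Counting back 37 years from 1904 CE places the cryptotephra horizon in 1904 − 37 = 1867 CE.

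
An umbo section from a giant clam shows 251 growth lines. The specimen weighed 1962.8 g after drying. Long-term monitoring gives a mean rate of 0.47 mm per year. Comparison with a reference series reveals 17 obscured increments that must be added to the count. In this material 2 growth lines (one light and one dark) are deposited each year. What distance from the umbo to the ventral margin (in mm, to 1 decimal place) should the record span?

Adjusted count: 251 + 17 = 268 growth lines.
268 growth lines at 2 per year is 268 / 2 = 134 years.
Predicted length = 0.47 mm/year × 134 years = 63.0 mm.

63.0 mm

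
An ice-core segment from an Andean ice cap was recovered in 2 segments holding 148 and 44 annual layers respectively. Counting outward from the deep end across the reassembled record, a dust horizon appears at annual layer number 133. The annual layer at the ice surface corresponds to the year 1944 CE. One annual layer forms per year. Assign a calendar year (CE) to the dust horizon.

Total annual layers = 148 + 44 = 192.
Between annual layer 133 and the ice surface there are 192 − 133 = 59 annual layers.
Counting back 59 years from 1944 CE places the dust horizon in 1944 − 59 = 1885 CE.

1885 CE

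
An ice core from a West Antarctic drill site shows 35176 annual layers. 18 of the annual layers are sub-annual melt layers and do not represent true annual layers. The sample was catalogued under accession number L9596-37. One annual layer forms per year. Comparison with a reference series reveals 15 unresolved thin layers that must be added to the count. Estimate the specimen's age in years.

35173 years

Adjusted count: 35176 − 18 + 15 = 35173 annual layers.
At one annual layer per year, that is 35173 years.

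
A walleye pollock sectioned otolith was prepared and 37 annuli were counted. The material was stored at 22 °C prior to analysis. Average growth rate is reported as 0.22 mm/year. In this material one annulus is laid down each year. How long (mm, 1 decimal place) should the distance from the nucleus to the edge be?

8.1 mm

37 years of growth are recorded.
Length ≈ 0.22 × 37 = 8.1 mm.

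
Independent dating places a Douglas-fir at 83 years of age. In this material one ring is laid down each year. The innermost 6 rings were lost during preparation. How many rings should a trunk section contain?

77 rings

At one ring per year, 83 years correspond to 83 rings.
83 − 6 missed = 77 rings expected in the prepared section.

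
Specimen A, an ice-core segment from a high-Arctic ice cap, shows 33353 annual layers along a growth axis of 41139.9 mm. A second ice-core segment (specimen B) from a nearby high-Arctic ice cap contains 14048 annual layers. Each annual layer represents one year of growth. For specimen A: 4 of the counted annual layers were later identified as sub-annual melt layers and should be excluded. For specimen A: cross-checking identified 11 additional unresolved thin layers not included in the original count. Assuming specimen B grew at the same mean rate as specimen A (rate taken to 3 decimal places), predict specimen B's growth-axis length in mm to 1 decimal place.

Specimen A: after corrections the count is 33353 − 4 + 11 = 33360 annual layers.
A: Extension rate ≈ 41139.9 / 33360 = 1.233 mm/year.
For B, 1.233 mm/year × 14048 years = 17321.2 mm.

17321.2 mm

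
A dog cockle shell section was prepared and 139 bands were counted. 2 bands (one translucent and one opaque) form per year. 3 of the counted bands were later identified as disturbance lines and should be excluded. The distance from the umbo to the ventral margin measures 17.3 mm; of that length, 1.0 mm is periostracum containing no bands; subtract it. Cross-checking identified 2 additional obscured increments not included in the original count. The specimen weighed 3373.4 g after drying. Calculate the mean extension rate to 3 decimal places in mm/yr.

0.236 mm/yr

After corrections the count is 139 − 3 + 2 = 138 bands.
With 2 bands per year, 138 / 2 = 69 years.
Removing the 1.0 mm offcut leaves 17.3 − 1.0 = 16.3 mm.
Mean rate = 16.3 mm / 69 years ≈ 0.236 mm/yr.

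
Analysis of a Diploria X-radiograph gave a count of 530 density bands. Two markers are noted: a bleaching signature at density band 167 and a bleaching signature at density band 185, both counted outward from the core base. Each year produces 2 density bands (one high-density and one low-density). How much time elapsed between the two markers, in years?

Separation: 185 − 167 = 18 density bands.
With 2 density bands per year, 18 / 2 = 9 years.

9 years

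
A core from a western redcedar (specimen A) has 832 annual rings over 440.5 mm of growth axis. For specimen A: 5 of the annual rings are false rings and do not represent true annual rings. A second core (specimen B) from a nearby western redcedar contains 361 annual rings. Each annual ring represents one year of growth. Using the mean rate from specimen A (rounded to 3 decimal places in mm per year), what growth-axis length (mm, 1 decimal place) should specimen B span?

Specimen A: correcting the raw count gives 832 − 5 = 827 true annual rings.
A: Mean rate = 440.5 mm / 827 years ≈ 0.533 mm/yr.
Length of B = 0.533 × 361 = 192.4 mm.

192.4 mm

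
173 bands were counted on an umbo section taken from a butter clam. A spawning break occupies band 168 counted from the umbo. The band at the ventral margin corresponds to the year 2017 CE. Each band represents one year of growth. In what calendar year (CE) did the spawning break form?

2012 CE

173 − 168 = 5 bands lie beyond the spawning break toward the ventral margin.
Counting back 5 years from 2017 CE places the spawning break in 2017 − 5 = 2012 CE.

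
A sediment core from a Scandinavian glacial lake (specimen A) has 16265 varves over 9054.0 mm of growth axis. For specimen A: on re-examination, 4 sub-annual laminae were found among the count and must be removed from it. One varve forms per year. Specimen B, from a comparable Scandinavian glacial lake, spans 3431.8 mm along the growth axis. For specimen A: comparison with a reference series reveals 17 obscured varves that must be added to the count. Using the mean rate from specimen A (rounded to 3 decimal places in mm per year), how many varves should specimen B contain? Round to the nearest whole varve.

Specimen A: adjusted count: 16265 − 4 + 17 = 16278 varves.
A: 9054.0 mm over 16278 years gives 9054.0 / 16278 ≈ 0.556 mm/year.
B spans 3431.8 / 0.556 = 6172.30 years ≈ 6172 varves.

6172 varves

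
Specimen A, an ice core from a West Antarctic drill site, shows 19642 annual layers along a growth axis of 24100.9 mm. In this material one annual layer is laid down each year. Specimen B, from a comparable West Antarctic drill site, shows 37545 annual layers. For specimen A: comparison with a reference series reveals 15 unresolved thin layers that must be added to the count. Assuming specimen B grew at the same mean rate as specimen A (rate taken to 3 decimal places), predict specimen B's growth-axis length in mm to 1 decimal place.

46030.2 mm

Specimen A: correcting the raw count gives 19642 + 15 = 19657 true annual layers.
A: 24100.9 mm over 19657 years gives 24100.9 / 19657 ≈ 1.226 mm/year.
For B, 1.226 mm/year × 37545 years = 46030.2 mm.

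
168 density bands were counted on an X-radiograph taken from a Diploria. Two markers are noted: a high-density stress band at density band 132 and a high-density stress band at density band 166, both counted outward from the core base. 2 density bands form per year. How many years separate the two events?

17 years

Separation: 166 − 132 = 34 density bands.
Dividing by 2 density bands per year: 34 / 2 = 17 years.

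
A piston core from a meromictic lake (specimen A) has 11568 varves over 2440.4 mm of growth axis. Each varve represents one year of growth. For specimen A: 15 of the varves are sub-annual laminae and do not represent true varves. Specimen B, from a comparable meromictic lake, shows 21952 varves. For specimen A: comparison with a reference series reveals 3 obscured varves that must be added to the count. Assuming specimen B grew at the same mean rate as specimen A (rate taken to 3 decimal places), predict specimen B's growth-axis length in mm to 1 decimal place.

Specimen A: true varve count = 11568 − 15 + 3 = 11556.
A: Extension rate ≈ 2440.4 / 11556 = 0.211 mm/yr.
Length of B = 0.211 × 21952 = 4631.9 mm.

4631.9 mm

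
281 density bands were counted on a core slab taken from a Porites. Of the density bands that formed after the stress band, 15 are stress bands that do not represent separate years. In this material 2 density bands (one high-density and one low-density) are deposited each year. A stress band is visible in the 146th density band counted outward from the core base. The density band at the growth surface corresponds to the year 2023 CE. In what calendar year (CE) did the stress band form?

281 − 146 = 135 density bands lie beyond the stress band toward the growth surface.
135 − 15 false = 120 true density bands after the stress band.
Dividing by 2 density bands per year: 120 / 2 = 60 years.
Counting back 60 years from 2023 CE places the stress band in 2023 − 60 = 1963 CE.

1963 CE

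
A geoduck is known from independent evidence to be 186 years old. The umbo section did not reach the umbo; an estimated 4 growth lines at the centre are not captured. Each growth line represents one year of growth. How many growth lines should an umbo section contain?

182 growth lines

One growth line per year gives 186 growth lines over 186 years.
Less the 4 uncaptured growth lines: 186 − 4 = 182.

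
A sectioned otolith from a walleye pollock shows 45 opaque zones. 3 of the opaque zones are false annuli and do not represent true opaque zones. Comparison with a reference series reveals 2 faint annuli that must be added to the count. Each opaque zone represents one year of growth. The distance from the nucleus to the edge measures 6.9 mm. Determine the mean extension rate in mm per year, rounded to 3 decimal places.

0.157 mm per year

Correcting the raw count gives 45 − 3 + 2 = 44 true opaque zones.
6.9 mm over 44 years gives 6.9 / 44 ≈ 0.157 mm per year.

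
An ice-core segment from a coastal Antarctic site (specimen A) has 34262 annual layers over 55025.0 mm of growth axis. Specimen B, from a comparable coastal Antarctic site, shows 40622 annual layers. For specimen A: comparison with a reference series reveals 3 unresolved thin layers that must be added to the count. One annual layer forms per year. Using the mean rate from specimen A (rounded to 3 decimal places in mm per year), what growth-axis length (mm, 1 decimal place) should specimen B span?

Specimen A: adjusted count: 34262 + 3 = 34265 annual layers.
A: Extension rate ≈ 55025.0 / 34265 = 1.606 mm/yr.
For B, 1.606 mm/year × 40622 years = 65238.9 mm.

65238.9 mm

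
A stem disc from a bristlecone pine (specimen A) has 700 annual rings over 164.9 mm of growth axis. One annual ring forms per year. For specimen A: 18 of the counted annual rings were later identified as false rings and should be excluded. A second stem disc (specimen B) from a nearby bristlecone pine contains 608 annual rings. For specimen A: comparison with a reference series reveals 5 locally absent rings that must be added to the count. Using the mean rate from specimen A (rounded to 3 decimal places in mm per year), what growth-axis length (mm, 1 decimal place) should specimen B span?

145.9 mm

Specimen A: adjusted count: 700 − 18 + 5 = 687 annual rings.
A: Mean rate = 164.9 mm / 687 years ≈ 0.240 mm/year.
Length of B = 0.240 × 608 = 145.9 mm.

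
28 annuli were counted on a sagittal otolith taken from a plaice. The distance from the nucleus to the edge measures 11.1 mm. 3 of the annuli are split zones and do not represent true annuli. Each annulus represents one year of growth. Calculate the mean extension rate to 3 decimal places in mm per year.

0.444 mm per year

Correcting the raw count gives 28 − 3 = 25 true annuli.
Mean rate = 11.1 mm / 25 years ≈ 0.444 mm per year.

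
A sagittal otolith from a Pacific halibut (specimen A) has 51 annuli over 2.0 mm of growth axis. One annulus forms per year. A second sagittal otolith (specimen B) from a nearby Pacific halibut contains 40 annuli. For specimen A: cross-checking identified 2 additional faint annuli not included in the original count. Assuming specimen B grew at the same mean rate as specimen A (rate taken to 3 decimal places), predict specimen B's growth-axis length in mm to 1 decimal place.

1.5 mm

Specimen A: true annulus count = 51 + 2 = 53.
A: Extension rate ≈ 2.0 / 53 = 0.038 mm/year.
Length of B = 0.038 × 40 = 1.5 mm.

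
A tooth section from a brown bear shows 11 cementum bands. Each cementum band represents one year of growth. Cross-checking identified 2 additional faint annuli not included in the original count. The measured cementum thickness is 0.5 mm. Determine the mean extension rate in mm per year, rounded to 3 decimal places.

After corrections the count is 11 + 2 = 13 cementum bands.
0.5 mm over 13 years gives 0.5 / 13 ≈ 0.038 mm per year.

0.038 mm per year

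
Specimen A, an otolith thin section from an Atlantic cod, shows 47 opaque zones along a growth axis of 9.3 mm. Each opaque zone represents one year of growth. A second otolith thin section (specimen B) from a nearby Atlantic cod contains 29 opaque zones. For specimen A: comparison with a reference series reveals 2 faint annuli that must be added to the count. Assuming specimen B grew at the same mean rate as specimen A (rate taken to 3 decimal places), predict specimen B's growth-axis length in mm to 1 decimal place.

Specimen A: correcting the raw count gives 47 + 2 = 49 true opaque zones.
A: 9.3 mm over 49 years gives 9.3 / 49 ≈ 0.190 mm/year.
For B, 0.190 mm/year × 29 years = 5.5 mm.

5.5 mm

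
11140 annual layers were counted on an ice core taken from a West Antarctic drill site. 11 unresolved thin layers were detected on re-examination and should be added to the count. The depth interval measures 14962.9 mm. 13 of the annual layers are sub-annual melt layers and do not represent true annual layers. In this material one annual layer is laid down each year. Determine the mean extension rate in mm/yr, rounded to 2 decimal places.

1.34 mm/yr

Correcting the raw count gives 11140 − 13 + 11 = 11138 true annual layers.
Extension rate ≈ 14962.9 / 11138 = 1.34 mm/yr.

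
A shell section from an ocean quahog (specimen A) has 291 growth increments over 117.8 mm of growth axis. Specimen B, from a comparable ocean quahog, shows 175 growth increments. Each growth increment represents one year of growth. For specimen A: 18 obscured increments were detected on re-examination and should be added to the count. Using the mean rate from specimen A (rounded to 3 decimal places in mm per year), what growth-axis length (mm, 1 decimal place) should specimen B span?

66.7 mm

Specimen A: correcting the raw count gives 291 + 18 = 309 true growth increments.
A: Mean rate = 117.8 mm / 309 years ≈ 0.381 mm/year.
For B, 0.381 mm/year × 175 years = 66.7 mm.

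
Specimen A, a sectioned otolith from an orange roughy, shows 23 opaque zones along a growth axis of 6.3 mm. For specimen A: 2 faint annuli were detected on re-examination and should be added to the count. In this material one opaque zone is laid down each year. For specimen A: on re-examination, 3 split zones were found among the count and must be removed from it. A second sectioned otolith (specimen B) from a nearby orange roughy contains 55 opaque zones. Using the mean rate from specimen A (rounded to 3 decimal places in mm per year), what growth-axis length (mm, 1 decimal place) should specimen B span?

Specimen A: true opaque zone count = 23 − 3 + 2 = 22.
A: Mean rate = 6.3 mm / 22 years ≈ 0.286 mm/yr.
For B, 0.286 mm/year × 55 years = 15.7 mm.

15.7 mm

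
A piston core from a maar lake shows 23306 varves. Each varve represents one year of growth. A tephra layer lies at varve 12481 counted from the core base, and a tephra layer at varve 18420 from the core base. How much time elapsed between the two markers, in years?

5939 years

The two markers are separated by 18420 − 12481 = 5939 varves.
One varve per year makes the interval 5939 years.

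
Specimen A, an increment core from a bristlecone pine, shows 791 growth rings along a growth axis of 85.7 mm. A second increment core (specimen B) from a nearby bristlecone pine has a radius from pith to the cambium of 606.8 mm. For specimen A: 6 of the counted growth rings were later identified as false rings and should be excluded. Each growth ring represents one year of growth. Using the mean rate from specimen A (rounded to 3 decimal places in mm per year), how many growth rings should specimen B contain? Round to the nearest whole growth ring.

5567 growth rings

Specimen A: after corrections the count is 791 − 6 = 785 growth rings.
A: Mean rate = 85.7 mm / 785 years ≈ 0.109 mm per year.
For B, 606.8 / 0.109 = 5566.97 years ≈ 5567 growth rings.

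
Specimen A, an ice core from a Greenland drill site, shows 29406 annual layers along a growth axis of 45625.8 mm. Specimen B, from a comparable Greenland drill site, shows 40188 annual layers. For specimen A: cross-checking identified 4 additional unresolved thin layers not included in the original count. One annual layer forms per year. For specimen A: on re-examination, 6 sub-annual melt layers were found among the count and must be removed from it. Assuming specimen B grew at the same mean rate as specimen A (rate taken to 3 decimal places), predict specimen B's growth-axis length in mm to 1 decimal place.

Specimen A: correcting the raw count gives 29406 − 6 + 4 = 29404 true annual layers.
A: Mean rate = 45625.8 mm / 29404 years ≈ 1.552 mm/year.
B's length ≈ 1.552 × 40188 = 62371.8 mm.

62371.8 mm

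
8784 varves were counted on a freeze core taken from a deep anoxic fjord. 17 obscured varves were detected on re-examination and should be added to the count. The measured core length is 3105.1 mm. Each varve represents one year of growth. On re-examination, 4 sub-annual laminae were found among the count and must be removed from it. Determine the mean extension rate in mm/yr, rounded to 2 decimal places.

After corrections the count is 8784 − 4 + 17 = 8797 varves.
Extension rate ≈ 3105.1 / 8797 = 0.35 mm/yr.

0.35 mm/yr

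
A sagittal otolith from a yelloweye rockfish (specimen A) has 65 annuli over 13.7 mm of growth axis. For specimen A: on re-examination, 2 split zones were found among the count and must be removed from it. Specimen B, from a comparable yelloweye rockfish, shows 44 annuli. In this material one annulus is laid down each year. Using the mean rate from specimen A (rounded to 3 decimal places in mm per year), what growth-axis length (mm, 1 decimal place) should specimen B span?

9.5 mm

Specimen A: after corrections the count is 65 − 2 = 63 annuli.
A: Extension rate ≈ 13.7 / 63 = 0.217 mm/yr.
For B, 0.217 mm/year × 44 years = 9.5 mm.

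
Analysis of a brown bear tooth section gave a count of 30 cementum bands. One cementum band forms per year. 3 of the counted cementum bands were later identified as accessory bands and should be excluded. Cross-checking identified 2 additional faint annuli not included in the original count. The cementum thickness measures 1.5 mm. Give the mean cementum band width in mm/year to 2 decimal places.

0.05 mm/year

Correcting the raw count gives 30 − 3 + 2 = 29 true cementum bands.
Extension rate ≈ 1.5 / 29 = 0.05 mm/year.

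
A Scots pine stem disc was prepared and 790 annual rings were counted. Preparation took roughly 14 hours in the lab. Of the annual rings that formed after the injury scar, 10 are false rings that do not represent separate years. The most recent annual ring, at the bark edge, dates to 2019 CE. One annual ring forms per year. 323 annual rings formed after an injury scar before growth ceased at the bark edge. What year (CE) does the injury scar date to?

1706 CE

323 annual rings post-date the injury scar.
323 − 10 false = 313 true annual rings after the injury scar.
Counting back 313 years from 2019 CE places the injury scar in 2019 − 313 = 1706 CE.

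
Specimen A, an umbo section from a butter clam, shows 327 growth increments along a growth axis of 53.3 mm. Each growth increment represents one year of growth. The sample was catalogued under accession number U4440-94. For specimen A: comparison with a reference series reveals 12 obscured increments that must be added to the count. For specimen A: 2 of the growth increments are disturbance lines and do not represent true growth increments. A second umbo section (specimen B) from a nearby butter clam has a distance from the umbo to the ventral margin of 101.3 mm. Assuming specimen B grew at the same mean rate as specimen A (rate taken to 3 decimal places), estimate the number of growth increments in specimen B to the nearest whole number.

Specimen A: adjusted count: 327 − 2 + 12 = 337 growth increments.
A: Mean rate = 53.3 mm / 337 years ≈ 0.158 mm/year.
B spans 101.3 / 0.158 = 641.14 years ≈ 641 growth increments.

641 growth increments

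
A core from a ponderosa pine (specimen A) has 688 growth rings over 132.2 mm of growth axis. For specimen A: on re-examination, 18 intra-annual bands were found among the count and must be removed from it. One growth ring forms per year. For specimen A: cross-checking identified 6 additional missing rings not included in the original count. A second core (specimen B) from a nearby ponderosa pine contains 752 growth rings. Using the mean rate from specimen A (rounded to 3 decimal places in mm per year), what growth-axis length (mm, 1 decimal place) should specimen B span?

Specimen A: adjusted count: 688 − 18 + 6 = 676 growth rings.
A: 132.2 mm over 676 years gives 132.2 / 676 ≈ 0.196 mm/year.
Length of B = 0.196 × 752 = 147.4 mm.

147.4 mm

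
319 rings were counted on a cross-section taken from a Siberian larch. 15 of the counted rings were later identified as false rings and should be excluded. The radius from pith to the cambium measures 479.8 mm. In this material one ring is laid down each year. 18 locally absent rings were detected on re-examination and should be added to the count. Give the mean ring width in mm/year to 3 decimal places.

1.490 mm/year

After corrections the count is 319 − 15 + 18 = 322 rings.
Extension rate ≈ 479.8 / 322 = 1.490 mm/year.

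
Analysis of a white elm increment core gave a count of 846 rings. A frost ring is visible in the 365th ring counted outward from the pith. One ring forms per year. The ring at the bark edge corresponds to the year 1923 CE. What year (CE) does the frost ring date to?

1442 CE

The frost ring sits at ring 365 from the pith, so 846 − 365 = 481 rings formed after it.
Counting back 481 years from 1923 CE places the frost ring in 1923 − 481 = 1442 CE.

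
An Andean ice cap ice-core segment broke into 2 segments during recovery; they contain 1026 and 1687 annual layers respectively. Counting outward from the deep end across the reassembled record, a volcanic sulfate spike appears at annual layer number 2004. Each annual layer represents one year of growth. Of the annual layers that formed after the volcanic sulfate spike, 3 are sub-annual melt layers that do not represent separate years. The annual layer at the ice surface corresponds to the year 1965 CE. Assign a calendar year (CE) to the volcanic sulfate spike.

Total annual layers = 1026 + 1687 = 2713.
2713 − 2004 = 709 annual layers lie beyond the volcanic sulfate spike toward the ice surface.
Excluding 3 false annual layers: 709 − 3 = 706.
The annual layer at the ice surface is 1965 CE, so the volcanic sulfate spike dates to 1965 − 706 = 1259 CE.

1259 CE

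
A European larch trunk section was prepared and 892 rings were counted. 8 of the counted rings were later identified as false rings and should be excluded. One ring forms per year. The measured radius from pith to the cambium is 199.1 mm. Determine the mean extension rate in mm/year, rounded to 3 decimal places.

0.225 mm/year

True ring count = 892 − 8 = 884.
Extension rate ≈ 199.1 / 884 = 0.225 mm/year.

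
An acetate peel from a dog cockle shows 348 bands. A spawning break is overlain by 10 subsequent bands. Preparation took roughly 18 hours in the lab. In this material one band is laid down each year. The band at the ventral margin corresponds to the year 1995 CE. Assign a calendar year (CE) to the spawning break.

10 bands formed after the spawning break.
1995 − 10 = 1985 CE.

1985 CE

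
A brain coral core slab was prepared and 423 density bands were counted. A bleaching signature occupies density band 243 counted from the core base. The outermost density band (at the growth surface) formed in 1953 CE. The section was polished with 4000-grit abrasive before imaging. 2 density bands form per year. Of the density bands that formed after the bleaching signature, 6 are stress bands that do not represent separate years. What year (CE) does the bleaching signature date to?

The bleaching signature sits at density band 243 from the core base, so 423 − 243 = 180 density bands formed after it.
Excluding 6 false density bands: 180 − 6 = 174.
With 2 density bands per year, 174 / 2 = 87 years.
Counting back 87 years from 1953 CE places the bleaching signature in 1953 − 87 = 1866 CE.

1866 CE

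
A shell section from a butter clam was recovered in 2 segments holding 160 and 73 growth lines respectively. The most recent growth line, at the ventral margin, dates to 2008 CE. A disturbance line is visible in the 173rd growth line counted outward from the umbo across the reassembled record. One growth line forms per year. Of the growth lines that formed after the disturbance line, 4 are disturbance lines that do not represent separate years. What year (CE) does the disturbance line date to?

Total growth lines = 160 + 73 = 233.
Between growth line 173 and the ventral margin there are 233 − 173 = 60 growth lines.
Excluding 4 false growth lines: 60 − 4 = 56.
2008 − 56 = 1952 CE.

1952 CE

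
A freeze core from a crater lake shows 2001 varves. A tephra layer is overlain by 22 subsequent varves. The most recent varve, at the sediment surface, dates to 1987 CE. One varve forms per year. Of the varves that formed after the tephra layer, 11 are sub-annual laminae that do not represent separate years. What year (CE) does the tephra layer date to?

1976 CE

22 varves formed after the tephra layer.
Removing the 11 false varves leaves 22 − 11 = 11 true varves beyond the tephra layer.
The varve at the sediment surface is 1987 CE, so the tephra layer dates to 1987 − 11 = 1976 CE.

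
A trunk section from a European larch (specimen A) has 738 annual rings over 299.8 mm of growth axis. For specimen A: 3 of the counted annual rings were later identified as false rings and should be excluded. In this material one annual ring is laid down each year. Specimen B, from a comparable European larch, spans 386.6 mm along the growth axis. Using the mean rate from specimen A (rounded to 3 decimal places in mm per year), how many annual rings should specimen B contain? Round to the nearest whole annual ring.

Specimen A: adjusted count: 738 − 3 = 735 annual rings.
A: Mean rate = 299.8 mm / 735 years ≈ 0.408 mm/year.
Specimen B: 386.6 mm / 0.408 mm per year = 947.55 years ≈ 948 annual rings.

948 annual rings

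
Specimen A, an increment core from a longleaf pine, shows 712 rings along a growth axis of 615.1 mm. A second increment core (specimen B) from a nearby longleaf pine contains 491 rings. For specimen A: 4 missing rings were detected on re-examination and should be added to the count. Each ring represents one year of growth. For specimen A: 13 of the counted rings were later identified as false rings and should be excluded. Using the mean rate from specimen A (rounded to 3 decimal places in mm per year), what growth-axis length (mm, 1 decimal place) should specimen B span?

Specimen A: true ring count = 712 − 13 + 4 = 703.
A: 615.1 mm over 703 years gives 615.1 / 703 ≈ 0.875 mm/yr.
B's length ≈ 0.875 × 491 = 429.6 mm.

429.6 mm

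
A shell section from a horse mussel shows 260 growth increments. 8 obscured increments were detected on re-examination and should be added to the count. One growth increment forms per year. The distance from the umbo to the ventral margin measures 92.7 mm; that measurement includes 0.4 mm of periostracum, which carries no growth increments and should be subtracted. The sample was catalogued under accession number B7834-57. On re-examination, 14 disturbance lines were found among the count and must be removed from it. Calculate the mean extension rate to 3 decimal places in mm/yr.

0.363 mm/yr

Adjusted count: 260 − 14 + 8 = 254 growth increments.
The growth record spans 92.7 − 0.4 = 92.3 mm.
92.3 mm over 254 years gives 92.3 / 254 ≈ 0.363 mm/yr.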